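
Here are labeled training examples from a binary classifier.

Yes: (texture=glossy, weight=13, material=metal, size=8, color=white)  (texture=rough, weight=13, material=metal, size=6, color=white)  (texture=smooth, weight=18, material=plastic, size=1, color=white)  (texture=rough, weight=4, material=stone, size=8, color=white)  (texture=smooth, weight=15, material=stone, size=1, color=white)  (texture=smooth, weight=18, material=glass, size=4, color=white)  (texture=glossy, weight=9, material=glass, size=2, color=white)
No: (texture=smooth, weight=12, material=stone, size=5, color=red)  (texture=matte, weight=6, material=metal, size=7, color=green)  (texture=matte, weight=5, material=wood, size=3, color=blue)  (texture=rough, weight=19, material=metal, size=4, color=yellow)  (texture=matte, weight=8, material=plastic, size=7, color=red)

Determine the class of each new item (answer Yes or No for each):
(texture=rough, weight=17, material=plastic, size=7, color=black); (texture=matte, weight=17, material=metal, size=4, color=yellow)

The classifier is using: color is white.
(texture=rough, weight=17, material=plastic, size=7, color=black) → color is black → No. (texture=matte, weight=17, material=metal, size=4, color=yellow) → color is yellow → No.

No, No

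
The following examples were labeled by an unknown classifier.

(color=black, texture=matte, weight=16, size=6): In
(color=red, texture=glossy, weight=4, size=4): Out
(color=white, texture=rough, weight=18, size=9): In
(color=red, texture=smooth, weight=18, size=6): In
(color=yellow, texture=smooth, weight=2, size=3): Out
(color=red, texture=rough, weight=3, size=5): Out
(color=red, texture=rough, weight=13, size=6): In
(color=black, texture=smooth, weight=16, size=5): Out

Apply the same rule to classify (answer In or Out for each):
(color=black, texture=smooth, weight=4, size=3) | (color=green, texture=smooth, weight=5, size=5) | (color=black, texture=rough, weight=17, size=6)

Out, Out, In

The classifier is using: size ≥ 6.
(color=black, texture=smooth, weight=4, size=3) → size = 3 → Out. (color=green, texture=smooth, weight=5, size=5) → size = 5 → Out. (color=black, texture=rough, weight=17, size=6) → size = 6 → In.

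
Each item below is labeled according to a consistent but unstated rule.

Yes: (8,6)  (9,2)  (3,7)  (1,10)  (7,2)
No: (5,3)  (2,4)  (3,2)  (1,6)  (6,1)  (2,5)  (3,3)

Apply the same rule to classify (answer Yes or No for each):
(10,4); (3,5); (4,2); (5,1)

Every 'Yes' example satisfies: sum ≥ 9. None of the 'No' examples do.
(10,4) → 10+4 = 14 → Yes. (3,5) → 3+5 = 8 → No. (4,2) → 4+2 = 6 → No. (5,1) → 5+1 = 6 → No.

Yes, No, No, No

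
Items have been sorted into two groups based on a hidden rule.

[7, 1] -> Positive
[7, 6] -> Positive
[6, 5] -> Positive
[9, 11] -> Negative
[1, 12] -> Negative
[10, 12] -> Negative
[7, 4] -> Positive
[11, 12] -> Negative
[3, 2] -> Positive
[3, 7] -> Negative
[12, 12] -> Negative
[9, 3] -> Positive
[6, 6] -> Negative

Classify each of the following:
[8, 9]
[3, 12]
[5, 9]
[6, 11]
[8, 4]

Rule: first > second. This holds for each 'Positive' example and fails for each 'Negative' one.
[8, 9] — 8 < 9, hence Negative. [3, 12] — 3 < 12, hence Negative. [5, 9] — 5 < 9, hence Negative. [6, 11] — 6 < 11, hence Negative. [8, 4] — 8 > 4, hence Positive.

Negative, Negative, Negative, Negative, Positive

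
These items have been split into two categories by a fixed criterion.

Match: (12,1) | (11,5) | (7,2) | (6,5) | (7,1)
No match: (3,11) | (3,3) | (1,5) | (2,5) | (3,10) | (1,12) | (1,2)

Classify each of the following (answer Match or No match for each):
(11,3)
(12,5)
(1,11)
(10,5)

Match, Match, No match, Match

'Match' ⟺ first > second.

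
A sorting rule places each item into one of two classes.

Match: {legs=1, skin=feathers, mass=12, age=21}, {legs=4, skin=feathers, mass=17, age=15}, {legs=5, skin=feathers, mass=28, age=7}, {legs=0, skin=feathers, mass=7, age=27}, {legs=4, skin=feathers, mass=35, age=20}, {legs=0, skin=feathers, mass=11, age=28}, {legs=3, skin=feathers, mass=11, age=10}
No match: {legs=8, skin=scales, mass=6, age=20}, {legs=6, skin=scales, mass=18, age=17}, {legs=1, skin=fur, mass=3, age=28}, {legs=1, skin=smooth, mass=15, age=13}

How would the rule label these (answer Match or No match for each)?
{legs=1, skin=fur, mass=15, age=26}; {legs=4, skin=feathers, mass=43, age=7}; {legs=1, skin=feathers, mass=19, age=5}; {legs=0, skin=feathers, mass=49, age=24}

No match, Match, Match, Match

Every 'Match' example satisfies: skin is feathers. None of the 'No match' examples do.
No match: {legs=1, skin=fur, mass=15, age=26}, since skin is fur.
Match: {legs=4, skin=feathers, mass=43, age=7}, since skin is feathers.
Match: {legs=1, skin=feathers, mass=19, age=5}, since skin is feathers.
Match: {legs=0, skin=feathers, mass=49, age=24}, since skin is feathers.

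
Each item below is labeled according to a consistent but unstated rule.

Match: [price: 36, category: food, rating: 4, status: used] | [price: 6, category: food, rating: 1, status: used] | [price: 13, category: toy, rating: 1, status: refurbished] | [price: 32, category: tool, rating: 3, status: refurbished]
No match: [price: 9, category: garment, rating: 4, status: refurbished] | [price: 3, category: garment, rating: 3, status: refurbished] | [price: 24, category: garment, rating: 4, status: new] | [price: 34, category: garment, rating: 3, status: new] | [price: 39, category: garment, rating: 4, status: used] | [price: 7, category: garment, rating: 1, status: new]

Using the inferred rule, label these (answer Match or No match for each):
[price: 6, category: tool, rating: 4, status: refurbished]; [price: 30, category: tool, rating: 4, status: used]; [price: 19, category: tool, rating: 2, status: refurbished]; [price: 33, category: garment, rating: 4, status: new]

Match, Match, Match, No match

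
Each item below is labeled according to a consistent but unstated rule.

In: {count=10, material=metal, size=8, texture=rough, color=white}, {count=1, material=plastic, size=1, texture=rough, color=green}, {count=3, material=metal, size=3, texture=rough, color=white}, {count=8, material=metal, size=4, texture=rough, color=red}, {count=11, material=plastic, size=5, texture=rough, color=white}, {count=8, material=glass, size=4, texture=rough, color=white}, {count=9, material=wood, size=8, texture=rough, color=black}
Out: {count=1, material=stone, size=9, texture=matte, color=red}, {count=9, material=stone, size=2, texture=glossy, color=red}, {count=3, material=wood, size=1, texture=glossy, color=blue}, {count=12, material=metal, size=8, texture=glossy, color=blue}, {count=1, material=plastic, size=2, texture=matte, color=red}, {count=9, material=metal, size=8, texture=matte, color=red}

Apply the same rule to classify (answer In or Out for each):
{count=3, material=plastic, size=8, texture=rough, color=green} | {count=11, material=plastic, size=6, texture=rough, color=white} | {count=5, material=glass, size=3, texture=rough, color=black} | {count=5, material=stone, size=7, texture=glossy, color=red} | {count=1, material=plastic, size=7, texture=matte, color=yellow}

In, In, In, Out, Out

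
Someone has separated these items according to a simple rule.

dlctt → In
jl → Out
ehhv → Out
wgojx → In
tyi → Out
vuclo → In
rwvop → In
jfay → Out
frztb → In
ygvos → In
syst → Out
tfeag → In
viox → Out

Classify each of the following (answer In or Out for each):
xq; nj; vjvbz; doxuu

Out, Out, In, In

The rule appears to be: length 5.
xq: Out (length 2).
nj: Out (length 2).
vjvbz: In (length 5).
doxuu: In (length 5).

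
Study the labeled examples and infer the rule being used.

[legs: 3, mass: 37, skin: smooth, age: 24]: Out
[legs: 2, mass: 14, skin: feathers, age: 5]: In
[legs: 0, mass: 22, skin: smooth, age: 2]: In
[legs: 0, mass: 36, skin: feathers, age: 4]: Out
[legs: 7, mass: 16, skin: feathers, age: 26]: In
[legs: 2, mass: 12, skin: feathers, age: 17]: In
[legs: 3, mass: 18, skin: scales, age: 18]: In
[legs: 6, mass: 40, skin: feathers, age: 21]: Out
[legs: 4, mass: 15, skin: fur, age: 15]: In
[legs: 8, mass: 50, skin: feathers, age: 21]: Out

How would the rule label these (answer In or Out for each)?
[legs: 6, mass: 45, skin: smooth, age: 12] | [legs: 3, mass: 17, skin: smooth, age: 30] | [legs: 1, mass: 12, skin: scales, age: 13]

Out, In, In

The classifier is using: mass ≤ 22.
[legs: 6, mass: 45, skin: smooth, age: 12]: mass = 45, does not pass → Out. [legs: 3, mass: 17, skin: smooth, age: 30]: mass = 17, has this property → In. [legs: 1, mass: 12, skin: scales, age: 13]: mass = 12, has this property → In.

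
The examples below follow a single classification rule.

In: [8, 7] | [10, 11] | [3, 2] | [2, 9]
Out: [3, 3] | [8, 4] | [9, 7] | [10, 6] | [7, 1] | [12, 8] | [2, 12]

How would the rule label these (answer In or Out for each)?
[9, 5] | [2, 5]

Out, In

Comparing the two groups points to one rule — sum is odd.
Out: [9, 5], since 9+5 = 14.
In: [2, 5], since 2+5 = 7.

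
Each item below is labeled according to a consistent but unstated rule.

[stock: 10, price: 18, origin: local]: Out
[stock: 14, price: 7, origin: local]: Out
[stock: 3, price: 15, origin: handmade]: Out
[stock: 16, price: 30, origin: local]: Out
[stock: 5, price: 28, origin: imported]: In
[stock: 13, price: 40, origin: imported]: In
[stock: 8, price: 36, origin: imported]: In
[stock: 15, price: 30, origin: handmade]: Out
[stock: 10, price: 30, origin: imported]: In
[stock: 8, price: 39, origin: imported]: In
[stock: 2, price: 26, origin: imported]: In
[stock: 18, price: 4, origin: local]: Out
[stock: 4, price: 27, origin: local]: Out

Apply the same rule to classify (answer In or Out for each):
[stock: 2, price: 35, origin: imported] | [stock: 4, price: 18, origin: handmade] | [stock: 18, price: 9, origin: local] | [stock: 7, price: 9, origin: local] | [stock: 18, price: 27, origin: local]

One predicate separates the groups cleanly: origin is imported.
[stock: 2, price: 35, origin: imported]: In (origin is imported).
[stock: 4, price: 18, origin: handmade]: Out (origin is handmade).
[stock: 18, price: 9, origin: local]: Out (origin is local).
[stock: 7, price: 9, origin: local]: Out (origin is local).
[stock: 18, price: 27, origin: local]: Out (origin is local).

In, Out, Out, Out, Out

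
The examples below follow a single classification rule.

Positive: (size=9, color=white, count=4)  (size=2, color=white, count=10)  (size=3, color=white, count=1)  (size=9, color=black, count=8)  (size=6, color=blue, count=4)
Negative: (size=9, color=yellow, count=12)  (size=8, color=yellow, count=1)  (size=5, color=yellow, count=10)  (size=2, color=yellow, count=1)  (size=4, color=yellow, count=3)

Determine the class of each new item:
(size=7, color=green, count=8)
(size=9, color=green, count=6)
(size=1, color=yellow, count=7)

Positive, Positive, Negative

The rule appears to be: color is not yellow.
Positive: (size=7, color=green, count=8), since color is green. Positive: (size=9, color=green, count=6), since color is green. Negative: (size=1, color=yellow, count=7), since color is yellow.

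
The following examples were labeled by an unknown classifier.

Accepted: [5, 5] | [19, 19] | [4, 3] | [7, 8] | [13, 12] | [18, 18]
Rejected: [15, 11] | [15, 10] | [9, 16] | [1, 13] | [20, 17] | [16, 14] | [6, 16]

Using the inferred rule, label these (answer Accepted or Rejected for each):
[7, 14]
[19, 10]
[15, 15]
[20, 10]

Rejected, Rejected, Accepted, Rejected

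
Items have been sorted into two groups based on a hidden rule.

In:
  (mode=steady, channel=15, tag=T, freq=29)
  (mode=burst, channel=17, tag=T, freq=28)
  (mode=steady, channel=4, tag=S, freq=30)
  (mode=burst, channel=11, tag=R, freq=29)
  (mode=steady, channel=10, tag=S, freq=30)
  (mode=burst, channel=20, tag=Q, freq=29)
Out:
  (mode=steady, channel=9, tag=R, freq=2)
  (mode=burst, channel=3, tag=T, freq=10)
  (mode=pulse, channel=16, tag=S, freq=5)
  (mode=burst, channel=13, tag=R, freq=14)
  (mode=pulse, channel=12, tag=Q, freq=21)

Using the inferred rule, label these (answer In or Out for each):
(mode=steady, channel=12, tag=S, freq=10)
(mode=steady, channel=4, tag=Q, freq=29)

'In' ⟺ freq ≥ 28.
(mode=steady, channel=12, tag=S, freq=10): freq = 10 — does not fit, so Out. (mode=steady, channel=4, tag=Q, freq=29): freq = 29 — qualifies, so In.

Out, In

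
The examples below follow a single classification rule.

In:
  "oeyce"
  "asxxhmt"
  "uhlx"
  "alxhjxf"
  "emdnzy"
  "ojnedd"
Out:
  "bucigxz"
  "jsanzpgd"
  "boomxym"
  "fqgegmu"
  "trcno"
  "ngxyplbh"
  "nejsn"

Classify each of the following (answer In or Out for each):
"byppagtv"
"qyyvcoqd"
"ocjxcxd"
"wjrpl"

Out, Out, In, Out

'In' ⟺ starts with a vowel.
"byppagtv" → starts with 'b' → Out.
"qyyvcoqd" → starts with 'q' → Out.
"ocjxcxd" → starts with 'o' → In.
"wjrpl" → starts with 'w' → Out.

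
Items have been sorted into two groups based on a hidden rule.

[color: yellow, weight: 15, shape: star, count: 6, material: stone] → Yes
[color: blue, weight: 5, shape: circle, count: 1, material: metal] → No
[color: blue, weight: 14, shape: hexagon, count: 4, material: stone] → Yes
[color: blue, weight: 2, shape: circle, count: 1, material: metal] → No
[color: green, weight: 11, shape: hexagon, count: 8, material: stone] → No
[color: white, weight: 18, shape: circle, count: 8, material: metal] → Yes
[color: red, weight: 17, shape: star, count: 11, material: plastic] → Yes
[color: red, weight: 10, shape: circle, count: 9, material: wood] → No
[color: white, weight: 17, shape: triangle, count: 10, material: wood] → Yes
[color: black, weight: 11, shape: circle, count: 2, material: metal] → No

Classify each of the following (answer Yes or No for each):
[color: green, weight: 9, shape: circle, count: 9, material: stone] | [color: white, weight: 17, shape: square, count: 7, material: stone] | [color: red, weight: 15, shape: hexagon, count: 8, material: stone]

No, Yes, Yes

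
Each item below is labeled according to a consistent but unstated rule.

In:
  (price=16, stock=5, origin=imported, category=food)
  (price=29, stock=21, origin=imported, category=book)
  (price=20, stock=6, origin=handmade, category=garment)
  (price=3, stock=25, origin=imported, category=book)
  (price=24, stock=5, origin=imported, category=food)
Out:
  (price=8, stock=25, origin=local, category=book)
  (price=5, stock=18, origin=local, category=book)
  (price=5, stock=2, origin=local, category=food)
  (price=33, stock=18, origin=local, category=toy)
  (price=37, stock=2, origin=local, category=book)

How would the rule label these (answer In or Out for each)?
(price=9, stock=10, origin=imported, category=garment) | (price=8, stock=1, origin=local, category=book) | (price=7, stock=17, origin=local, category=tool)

Rule: origin is not local. This holds for each 'In' example and fails for each 'Out' one.
(price=9, stock=10, origin=imported, category=garment) → origin is imported → In.
(price=8, stock=1, origin=local, category=book) → origin is local → Out.
(price=7, stock=17, origin=local, category=tool) → origin is local → Out.

In, Out, Out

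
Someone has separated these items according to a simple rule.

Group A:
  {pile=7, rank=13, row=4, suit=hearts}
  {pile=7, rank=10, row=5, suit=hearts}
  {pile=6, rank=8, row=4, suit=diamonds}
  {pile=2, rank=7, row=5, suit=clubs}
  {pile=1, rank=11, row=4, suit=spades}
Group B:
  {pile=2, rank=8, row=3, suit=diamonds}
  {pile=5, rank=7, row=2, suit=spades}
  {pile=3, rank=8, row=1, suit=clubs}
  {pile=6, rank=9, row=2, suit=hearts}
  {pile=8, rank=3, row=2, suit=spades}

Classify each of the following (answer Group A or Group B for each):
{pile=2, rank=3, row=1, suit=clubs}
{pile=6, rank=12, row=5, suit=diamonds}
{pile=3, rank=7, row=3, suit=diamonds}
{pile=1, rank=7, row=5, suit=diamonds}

Group B, Group A, Group B, Group A

The pattern is that an item is 'Group A' exactly when: row ≥ 4.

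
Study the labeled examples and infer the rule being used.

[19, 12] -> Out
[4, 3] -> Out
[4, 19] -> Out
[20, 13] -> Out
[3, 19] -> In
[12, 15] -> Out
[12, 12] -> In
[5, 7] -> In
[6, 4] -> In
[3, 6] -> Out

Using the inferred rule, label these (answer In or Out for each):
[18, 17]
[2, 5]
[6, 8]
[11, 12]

Out, Out, In, Out

The classifier is using: sum is even.
[18, 17]: 18+17 = 35, does not satisfy this → Out.
[2, 5]: 2+5 = 7, does not satisfy this → Out.
[6, 8]: 6+8 = 14, passes → In.
[11, 12]: 11+12 = 23, does not satisfy this → Out.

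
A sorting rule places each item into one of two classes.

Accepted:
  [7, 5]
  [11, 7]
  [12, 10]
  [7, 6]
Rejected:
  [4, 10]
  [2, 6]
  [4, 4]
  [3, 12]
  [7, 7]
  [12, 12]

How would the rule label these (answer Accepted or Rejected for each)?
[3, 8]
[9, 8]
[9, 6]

Rejected, Accepted, Accepted

The common property of the 'Accepted' items is: first > second. No 'Rejected' item has it.
[3, 8]: 3 < 8 — fails the rule, so Rejected. [9, 8]: 9 > 8 — has this property, so Accepted. [9, 6]: 9 > 6 — has this property, so Accepted.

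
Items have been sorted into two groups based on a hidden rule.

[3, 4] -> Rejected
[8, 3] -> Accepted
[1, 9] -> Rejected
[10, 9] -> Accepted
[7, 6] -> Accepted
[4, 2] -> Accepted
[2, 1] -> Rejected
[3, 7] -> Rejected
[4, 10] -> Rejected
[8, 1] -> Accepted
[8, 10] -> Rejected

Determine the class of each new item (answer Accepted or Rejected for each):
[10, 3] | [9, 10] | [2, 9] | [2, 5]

'Accepted' ⟺ first > second AND sum ≥ 6.
[10, 3] → 10 > 3, 10+3 = 13 → Accepted.
[9, 10] → 9 < 10, 9+10 = 19 → Rejected.
[2, 9] → 2 < 9, 2+9 = 11 → Rejected.
[2, 5] → 2 < 5, 2+5 = 7 → Rejected.

Accepted, Rejected, Rejected, Rejected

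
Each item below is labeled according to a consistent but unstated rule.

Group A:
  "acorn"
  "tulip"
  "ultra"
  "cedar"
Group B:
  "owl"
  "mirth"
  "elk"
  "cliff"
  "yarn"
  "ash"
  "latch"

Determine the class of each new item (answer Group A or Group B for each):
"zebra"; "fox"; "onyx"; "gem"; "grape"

Group A, Group B, Group B, Group B, Group A

The common property of the 'Group A' items is: has ≥ 2 vowels. No 'Group B' item has it.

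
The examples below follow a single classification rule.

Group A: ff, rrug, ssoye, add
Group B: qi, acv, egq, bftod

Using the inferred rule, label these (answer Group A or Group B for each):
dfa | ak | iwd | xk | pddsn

Every 'Group A' example satisfies: has a double letter. None of the 'Group B' examples do.
dfa: no doubled letter — fails the rule, so Group B. ak: no doubled letter — fails the rule, so Group B. iwd: no doubled letter — fails the rule, so Group B. xk: no doubled letter — fails the rule, so Group B. pddsn: 'dd' doubled — matches, so Group A.

Group B, Group B, Group B, Group B, Group A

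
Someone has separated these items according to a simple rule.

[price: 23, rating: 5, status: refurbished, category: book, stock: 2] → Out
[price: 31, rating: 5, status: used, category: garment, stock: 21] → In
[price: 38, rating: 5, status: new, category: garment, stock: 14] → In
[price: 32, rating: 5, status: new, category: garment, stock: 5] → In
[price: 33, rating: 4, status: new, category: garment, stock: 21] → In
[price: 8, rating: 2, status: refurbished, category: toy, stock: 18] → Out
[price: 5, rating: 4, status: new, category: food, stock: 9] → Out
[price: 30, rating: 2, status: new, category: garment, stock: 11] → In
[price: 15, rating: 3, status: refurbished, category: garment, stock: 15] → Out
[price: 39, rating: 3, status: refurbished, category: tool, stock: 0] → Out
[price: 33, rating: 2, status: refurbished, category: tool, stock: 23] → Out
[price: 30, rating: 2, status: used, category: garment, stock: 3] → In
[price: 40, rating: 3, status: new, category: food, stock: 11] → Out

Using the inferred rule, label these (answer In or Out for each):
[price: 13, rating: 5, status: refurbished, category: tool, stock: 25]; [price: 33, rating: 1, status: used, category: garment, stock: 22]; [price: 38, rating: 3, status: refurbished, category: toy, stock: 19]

Out, In, Out

The distinguishing property — category is garment AND price ≥ 23 — holds for all the 'In' cases and none of the 'Out' cases.
Out: [price: 13, rating: 5, status: refurbished, category: tool, stock: 25], since category is tool, price = 13. In: [price: 33, rating: 1, status: used, category: garment, stock: 22], since category is garment, price = 33. Out: [price: 38, rating: 3, status: refurbished, category: toy, stock: 19], since category is toy, price = 38.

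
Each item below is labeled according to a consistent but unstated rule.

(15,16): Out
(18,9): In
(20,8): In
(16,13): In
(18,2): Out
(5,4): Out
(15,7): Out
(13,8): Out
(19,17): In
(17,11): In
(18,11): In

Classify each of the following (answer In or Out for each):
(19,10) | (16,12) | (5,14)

In, In, Out

The common property of the 'In' items is: first > second AND sum ≥ 27. No 'Out' item has it.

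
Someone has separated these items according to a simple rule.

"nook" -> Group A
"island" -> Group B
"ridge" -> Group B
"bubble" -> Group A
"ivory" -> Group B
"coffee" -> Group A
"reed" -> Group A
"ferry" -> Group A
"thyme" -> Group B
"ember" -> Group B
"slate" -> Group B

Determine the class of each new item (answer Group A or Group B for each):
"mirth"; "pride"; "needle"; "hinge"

One predicate separates the groups cleanly: has a double letter.
Group B: "mirth", since no doubled letter.
Group B: "pride", since no doubled letter.
Group A: "needle", since 'ee' doubled.
Group B: "hinge", since no doubled letter.

Group B, Group B, Group A, Group B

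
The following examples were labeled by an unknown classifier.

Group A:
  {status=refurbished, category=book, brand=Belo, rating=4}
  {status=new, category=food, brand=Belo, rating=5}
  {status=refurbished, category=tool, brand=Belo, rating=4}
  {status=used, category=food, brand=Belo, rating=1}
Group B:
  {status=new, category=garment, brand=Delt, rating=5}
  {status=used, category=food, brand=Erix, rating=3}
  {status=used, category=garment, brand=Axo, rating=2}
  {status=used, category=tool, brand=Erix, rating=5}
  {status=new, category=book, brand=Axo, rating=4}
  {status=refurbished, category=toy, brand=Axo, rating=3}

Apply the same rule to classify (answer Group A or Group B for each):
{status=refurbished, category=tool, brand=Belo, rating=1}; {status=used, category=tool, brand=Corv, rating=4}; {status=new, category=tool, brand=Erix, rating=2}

Group A, Group B, Group B

Checking candidate rules against both groups, what survives is: brand is Belo.
{status=refurbished, category=tool, brand=Belo, rating=1} — brand is Belo, hence Group A. {status=used, category=tool, brand=Corv, rating=4} — brand is Corv, hence Group B. {status=new, category=tool, brand=Erix, rating=2} — brand is Erix, hence Group B.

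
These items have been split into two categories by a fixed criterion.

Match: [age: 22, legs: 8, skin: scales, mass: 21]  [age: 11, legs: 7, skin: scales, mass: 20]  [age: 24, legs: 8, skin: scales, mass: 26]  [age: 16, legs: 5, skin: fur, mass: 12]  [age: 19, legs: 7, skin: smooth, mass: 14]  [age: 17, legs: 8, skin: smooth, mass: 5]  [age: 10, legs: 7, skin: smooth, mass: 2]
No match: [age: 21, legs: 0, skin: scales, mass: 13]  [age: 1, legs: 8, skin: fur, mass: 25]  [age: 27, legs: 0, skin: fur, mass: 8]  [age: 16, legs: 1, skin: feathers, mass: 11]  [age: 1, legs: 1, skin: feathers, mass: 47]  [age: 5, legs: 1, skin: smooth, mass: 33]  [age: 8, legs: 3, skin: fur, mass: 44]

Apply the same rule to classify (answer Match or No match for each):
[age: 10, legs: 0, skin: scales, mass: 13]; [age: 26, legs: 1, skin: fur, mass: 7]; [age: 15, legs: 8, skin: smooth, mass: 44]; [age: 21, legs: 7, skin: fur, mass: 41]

One predicate separates the groups cleanly: legs ≥ 5 AND age ≥ 5.

No match, No match, Match, Match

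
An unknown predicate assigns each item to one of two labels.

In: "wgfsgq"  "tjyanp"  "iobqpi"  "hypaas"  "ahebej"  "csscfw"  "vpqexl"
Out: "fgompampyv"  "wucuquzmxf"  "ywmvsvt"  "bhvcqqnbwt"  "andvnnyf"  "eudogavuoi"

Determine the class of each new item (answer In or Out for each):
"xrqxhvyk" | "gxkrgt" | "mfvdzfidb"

'In' ⟺ length 6.
Out: "xrqxhvyk", since length 8. In: "gxkrgt", since length 6. Out: "mfvdzfidb", since length 9.

Out, In, Out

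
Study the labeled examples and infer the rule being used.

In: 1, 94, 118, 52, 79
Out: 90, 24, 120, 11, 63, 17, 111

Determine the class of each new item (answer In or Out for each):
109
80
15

The classifier is using: ≡ 1 (mod 3).
109 — 109 mod 3 = 1, hence In. 80 — 80 mod 3 = 2, hence Out. 15 — 15 mod 3 = 0, hence Out.

In, Out, Out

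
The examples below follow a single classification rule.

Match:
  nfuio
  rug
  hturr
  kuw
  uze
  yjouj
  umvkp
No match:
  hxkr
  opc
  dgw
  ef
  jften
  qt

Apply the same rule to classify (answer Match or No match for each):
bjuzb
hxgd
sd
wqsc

Match, No match, No match, No match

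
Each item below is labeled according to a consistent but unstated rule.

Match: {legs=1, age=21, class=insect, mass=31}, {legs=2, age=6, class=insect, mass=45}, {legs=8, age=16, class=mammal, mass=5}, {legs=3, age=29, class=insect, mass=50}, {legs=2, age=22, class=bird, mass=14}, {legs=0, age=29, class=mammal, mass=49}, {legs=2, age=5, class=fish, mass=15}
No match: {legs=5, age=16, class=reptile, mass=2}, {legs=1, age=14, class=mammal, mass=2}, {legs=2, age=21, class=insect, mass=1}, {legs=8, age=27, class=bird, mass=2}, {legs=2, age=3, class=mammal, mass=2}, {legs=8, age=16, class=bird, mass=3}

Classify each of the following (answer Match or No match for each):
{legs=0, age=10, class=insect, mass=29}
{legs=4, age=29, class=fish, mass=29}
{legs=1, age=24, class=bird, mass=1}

Match, Match, No match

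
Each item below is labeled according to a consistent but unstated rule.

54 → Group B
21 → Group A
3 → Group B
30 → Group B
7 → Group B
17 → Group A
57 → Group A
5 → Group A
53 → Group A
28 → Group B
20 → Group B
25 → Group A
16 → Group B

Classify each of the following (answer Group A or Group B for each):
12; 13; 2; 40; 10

Group B, Group A, Group B, Group B, Group B

The common property of the 'Group A' items is: ≡ 1 (mod 4). No 'Group B' item has it.
12: Group B (12 mod 4 = 0).
13: Group A (13 mod 4 = 1).
2: Group B (2 mod 4 = 2).
40: Group B (40 mod 4 = 0).
10: Group B (10 mod 4 = 2).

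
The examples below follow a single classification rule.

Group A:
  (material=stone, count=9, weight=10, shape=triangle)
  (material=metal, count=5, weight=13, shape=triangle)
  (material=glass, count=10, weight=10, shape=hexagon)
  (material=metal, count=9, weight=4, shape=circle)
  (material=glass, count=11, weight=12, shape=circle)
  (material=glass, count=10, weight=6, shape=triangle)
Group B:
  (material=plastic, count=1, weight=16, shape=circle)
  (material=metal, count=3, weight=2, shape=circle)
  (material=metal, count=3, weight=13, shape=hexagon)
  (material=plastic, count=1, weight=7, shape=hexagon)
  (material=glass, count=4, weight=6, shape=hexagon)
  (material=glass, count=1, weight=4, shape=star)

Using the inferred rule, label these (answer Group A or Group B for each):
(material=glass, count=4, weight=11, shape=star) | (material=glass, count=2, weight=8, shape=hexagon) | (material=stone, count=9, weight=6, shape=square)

The common property of the 'Group A' items is: count ≥ 5. No 'Group B' item has it.
(material=glass, count=4, weight=11, shape=star) — count = 4, hence Group B. (material=glass, count=2, weight=8, shape=hexagon) — count = 2, hence Group B. (material=stone, count=9, weight=6, shape=square) — count = 9, hence Group A.

Group B, Group B, Group A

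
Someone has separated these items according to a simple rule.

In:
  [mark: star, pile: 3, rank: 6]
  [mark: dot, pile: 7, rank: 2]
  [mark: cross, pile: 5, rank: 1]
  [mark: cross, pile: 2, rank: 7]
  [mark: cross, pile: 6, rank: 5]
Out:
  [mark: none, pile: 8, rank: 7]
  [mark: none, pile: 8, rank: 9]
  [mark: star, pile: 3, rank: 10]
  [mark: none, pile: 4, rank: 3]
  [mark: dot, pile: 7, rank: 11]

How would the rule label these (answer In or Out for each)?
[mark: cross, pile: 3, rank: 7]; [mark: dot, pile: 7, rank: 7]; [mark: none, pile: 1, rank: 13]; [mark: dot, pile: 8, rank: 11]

In, In, Out, Out

One predicate separates the groups cleanly: mark is not none AND rank ≤ 7.
In: [mark: cross, pile: 3, rank: 7], since mark is cross, rank = 7.
In: [mark: dot, pile: 7, rank: 7], since mark is dot, rank = 7.
Out: [mark: none, pile: 1, rank: 13], since mark is none, rank = 13.
Out: [mark: dot, pile: 8, rank: 11], since mark is dot, rank = 11.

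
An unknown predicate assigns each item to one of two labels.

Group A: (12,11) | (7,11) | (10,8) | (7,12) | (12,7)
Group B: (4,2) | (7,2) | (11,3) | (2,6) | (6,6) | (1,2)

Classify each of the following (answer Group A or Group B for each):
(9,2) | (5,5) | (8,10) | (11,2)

'Group A' ⟺ sum ≥ 18.

Group B, Group B, Group A, Group B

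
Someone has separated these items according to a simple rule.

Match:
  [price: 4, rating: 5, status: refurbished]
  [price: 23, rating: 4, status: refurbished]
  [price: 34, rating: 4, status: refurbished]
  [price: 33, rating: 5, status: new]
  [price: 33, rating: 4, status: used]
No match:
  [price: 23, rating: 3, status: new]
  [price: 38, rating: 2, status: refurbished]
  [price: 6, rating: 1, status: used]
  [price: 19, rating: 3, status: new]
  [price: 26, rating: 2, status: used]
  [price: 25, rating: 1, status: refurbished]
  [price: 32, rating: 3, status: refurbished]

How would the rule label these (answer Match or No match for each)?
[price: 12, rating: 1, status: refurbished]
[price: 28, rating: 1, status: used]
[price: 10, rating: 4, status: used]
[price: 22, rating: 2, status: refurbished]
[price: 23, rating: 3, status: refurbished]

No match, No match, Match, No match, No match

The common property of the 'Match' items is: rating ≥ 4. No 'No match' item has it.
No match: [price: 12, rating: 1, status: refurbished], since rating = 1.
No match: [price: 28, rating: 1, status: used], since rating = 1.
Match: [price: 10, rating: 4, status: used], since rating = 4.
No match: [price: 22, rating: 2, status: refurbished], since rating = 2.
No match: [price: 23, rating: 3, status: refurbished], since rating = 3.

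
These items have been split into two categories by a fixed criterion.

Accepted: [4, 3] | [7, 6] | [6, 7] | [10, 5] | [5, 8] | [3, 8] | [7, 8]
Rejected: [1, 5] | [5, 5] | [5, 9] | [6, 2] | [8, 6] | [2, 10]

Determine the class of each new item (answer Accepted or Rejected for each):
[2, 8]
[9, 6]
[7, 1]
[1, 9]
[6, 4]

Rejected, Accepted, Rejected, Rejected, Rejected

Rule: sum is odd. This holds for each 'Accepted' example and fails for each 'Rejected' one.
[2, 8]: 2+8 = 10 — lacks this property, so Rejected.
[9, 6]: 9+6 = 15 — qualifies, so Accepted.
[7, 1]: 7+1 = 8 — lacks this property, so Rejected.
[1, 9]: 1+9 = 10 — lacks this property, so Rejected.
[6, 4]: 6+4 = 10 — lacks this property, so Rejected.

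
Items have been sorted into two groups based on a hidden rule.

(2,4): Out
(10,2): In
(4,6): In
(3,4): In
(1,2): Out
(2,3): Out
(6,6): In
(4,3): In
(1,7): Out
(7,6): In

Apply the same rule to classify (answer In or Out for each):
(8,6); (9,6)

In, In

The distinguishing property — first ≥ 3 — holds for all the 'In' cases and none of the 'Out' cases.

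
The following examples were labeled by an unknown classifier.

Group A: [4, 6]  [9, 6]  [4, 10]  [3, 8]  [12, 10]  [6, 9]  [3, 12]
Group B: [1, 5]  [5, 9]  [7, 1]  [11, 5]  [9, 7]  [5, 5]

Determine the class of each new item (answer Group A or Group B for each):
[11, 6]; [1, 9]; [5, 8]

Group A, Group B, Group A

The common property of the 'Group A' items is: product is even. No 'Group B' item has it.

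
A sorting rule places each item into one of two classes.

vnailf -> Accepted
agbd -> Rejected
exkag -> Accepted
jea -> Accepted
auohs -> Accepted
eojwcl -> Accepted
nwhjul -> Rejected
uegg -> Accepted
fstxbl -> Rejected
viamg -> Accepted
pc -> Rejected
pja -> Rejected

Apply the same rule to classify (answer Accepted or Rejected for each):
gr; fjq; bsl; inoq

Rejected, Rejected, Rejected, Accepted

One predicate separates the groups cleanly: has ≥ 2 vowels.
gr → 0 vowels → Rejected.
fjq → 0 vowels → Rejected.
bsl → 0 vowels → Rejected.
inoq → 2 vowels → Accepted.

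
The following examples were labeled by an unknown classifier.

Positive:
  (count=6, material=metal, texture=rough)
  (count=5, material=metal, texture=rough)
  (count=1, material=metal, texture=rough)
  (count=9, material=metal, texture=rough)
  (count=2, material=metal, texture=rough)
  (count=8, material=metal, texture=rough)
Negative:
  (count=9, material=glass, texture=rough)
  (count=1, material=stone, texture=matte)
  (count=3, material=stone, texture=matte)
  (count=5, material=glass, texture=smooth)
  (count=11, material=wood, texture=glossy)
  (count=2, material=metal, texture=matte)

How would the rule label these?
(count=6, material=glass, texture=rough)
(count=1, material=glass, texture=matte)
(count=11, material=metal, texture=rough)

The simplest hypothesis consistent with all the labels is: texture is rough AND material is metal.

Negative, Negative, Positive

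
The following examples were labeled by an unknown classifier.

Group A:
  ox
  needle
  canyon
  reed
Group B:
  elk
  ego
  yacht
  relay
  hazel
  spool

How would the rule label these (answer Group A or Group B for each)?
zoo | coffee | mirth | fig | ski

The simplest hypothesis consistent with all the labels is: even length.

Group B, Group A, Group B, Group B, Group B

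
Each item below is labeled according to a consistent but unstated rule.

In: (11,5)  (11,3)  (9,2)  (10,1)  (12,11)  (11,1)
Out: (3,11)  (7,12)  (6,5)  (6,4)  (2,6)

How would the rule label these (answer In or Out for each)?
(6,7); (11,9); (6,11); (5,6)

Out, In, Out, Out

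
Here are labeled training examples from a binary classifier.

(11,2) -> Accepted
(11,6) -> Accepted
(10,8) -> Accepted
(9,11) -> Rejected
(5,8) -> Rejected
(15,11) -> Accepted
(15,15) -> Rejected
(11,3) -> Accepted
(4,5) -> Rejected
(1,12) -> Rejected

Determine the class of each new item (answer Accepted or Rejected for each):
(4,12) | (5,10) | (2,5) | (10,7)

Rejected, Rejected, Rejected, Accepted

Every 'Accepted' example satisfies: first > second. None of the 'Rejected' examples do.
(4,12): Rejected (4 < 12). (5,10): Rejected (5 < 10). (2,5): Rejected (2 < 5). (10,7): Accepted (10 > 7).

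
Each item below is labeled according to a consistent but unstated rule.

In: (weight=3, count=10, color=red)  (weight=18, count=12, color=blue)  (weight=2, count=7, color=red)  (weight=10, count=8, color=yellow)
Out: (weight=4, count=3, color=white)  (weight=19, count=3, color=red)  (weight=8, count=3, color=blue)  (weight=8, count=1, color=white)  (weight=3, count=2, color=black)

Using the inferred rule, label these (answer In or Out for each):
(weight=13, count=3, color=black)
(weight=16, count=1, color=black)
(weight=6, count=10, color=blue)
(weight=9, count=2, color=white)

Out, Out, In, Out

'In' ⟺ count ≥ 7.
(weight=13, count=3, color=black) → count = 3 → Out. (weight=16, count=1, color=black) → count = 1 → Out. (weight=6, count=10, color=blue) → count = 10 → In. (weight=9, count=2, color=white) → count = 2 → Out.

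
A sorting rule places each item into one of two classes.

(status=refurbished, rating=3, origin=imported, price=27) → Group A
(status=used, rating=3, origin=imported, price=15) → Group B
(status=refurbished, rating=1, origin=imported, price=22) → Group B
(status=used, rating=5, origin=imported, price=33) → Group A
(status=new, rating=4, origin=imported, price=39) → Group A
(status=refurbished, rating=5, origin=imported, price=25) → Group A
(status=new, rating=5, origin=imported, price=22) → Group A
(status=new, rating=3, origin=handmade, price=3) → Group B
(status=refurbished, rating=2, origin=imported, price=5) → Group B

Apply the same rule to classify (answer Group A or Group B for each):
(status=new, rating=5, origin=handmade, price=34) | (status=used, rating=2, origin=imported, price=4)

One predicate separates the groups cleanly: rating ≥ 2 AND price ≥ 22.
(status=new, rating=5, origin=handmade, price=34): rating = 5, price = 34 — passes, so Group A.
(status=used, rating=2, origin=imported, price=4): rating = 2, price = 4 — does not fit, so Group B.

Group A, Group B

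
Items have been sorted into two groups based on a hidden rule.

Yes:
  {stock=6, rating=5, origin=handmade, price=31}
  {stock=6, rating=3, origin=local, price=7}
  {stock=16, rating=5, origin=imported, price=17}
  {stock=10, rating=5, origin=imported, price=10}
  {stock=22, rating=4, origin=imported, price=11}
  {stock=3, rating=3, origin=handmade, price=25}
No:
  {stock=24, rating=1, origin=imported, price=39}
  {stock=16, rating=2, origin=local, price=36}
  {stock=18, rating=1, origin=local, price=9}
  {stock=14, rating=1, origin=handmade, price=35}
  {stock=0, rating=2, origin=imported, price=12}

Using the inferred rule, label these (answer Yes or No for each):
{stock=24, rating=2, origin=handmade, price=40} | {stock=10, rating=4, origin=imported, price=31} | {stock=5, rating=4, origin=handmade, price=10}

No, Yes, Yes

The distinguishing property — rating ≥ 3 — holds for all the 'Yes' cases and none of the 'No' cases.
No: {stock=24, rating=2, origin=handmade, price=40}, since rating = 2.
Yes: {stock=10, rating=4, origin=imported, price=31}, since rating = 4.
Yes: {stock=5, rating=4, origin=handmade, price=10}, since rating = 4.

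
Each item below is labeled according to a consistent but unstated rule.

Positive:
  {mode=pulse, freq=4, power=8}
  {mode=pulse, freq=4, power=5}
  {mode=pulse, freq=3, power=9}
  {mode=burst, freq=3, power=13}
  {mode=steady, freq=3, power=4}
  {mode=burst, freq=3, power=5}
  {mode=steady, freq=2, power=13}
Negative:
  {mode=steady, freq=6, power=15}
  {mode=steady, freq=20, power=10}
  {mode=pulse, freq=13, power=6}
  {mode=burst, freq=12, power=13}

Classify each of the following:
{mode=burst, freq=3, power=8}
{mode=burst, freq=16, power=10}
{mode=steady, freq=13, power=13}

A rule that fits every label: freq ≤ 4 — true of each 'Positive' example, false of each 'Negative' one.
{mode=burst, freq=3, power=8} — freq = 3, hence Positive. {mode=burst, freq=16, power=10} — freq = 16, hence Negative. {mode=steady, freq=13, power=13} — freq = 13, hence Negative.

Positive, Negative, Negative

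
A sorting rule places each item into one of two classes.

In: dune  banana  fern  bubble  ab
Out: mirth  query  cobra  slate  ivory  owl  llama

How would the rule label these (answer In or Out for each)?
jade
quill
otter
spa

In, Out, Out, Out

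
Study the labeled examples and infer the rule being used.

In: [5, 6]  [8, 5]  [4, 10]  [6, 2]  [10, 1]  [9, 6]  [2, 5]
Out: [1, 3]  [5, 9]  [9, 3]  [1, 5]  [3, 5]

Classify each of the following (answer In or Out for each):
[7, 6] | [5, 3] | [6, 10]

In, Out, In

The common property of the 'In' items is: product is even. No 'Out' item has it.
In: [7, 6], since 7·6 = 42.
Out: [5, 3], since 5·3 = 15.
In: [6, 10], since 6·10 = 60.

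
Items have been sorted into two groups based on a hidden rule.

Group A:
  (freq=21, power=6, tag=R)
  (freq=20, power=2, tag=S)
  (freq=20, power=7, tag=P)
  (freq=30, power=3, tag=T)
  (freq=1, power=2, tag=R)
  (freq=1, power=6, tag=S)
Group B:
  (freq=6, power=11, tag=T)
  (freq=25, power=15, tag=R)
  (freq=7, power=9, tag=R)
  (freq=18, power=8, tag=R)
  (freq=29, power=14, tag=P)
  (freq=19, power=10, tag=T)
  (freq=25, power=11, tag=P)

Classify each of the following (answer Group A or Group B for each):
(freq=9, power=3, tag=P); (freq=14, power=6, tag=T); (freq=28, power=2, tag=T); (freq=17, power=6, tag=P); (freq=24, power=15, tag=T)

Group A, Group A, Group A, Group A, Group B

One predicate separates the groups cleanly: power ≤ 7.
(freq=9, power=3, tag=P): Group A (power = 3).
(freq=14, power=6, tag=T): Group A (power = 6).
(freq=28, power=2, tag=T): Group A (power = 2).
(freq=17, power=6, tag=P): Group A (power = 6).
(freq=24, power=15, tag=T): Group B (power = 15).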